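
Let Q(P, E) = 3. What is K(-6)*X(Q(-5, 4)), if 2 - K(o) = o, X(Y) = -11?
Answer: -88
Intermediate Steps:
K(o) = 2 - o
K(-6)*X(Q(-5, 4)) = (2 - 1*(-6))*(-11) = (2 + 6)*(-11) = 8*(-11) = -88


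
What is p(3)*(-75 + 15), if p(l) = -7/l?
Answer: 140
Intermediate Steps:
p(3)*(-75 + 15) = (-7/3)*(-75 + 15) = -7*⅓*(-60) = -7/3*(-60) = 140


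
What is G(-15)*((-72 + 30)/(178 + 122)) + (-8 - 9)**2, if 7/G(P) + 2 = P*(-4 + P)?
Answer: 4089301/14150 ≈ 289.00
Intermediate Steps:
G(P) = 7/(-2 + P*(-4 + P))
G(-15)*((-72 + 30)/(178 + 122)) + (-8 - 9)**2 = (7/(-2 + (-15)**2 - 4*(-15)))*((-72 + 30)/(178 + 122)) + (-8 - 9)**2 = (7/(-2 + 225 + 60))*(-42/300) + (-17)**2 = (7/283)*(-42*1/300) + 289 = (7*(1/283))*(-7/50) + 289 = (7/283)*(-7/50) + 289 = -49/14150 + 289 = 4089301/14150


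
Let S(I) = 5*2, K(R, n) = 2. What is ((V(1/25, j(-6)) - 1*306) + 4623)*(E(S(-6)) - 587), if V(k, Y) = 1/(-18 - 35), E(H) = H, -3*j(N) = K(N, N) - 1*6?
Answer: -132017600/53 ≈ -2.4909e+6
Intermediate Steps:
S(I) = 10
j(N) = 4/3 (j(N) = -(2 - 1*6)/3 = -(2 - 6)/3 = -⅓*(-4) = 4/3)
V(k, Y) = -1/53 (V(k, Y) = 1/(-53) = -1/53)
((V(1/25, j(-6)) - 1*306) + 4623)*(E(S(-6)) - 587) = ((-1/53 - 1*306) + 4623)*(10 - 587) = ((-1/53 - 306) + 4623)*(-577) = (-16219/53 + 4623)*(-577) = (228800/53)*(-577) = -132017600/53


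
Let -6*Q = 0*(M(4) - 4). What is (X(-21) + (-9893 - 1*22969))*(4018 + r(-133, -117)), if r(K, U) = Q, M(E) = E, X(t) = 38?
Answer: -131886832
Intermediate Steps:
Q = 0 (Q = -0*(4 - 4) = -0*0 = -⅙*0 = 0)
r(K, U) = 0
(X(-21) + (-9893 - 1*22969))*(4018 + r(-133, -117)) = (38 + (-9893 - 1*22969))*(4018 + 0) = (38 + (-9893 - 22969))*4018 = (38 - 32862)*4018 = -32824*4018 = -131886832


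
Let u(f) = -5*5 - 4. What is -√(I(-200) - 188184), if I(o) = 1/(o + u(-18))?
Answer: -I*√9868557373/229 ≈ -433.8*I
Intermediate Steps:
u(f) = -29 (u(f) = -25 - 4 = -29)
I(o) = 1/(-29 + o) (I(o) = 1/(o - 29) = 1/(-29 + o))
-√(I(-200) - 188184) = -√(1/(-29 - 200) - 188184) = -√(1/(-229) - 188184) = -√(-1/229 - 188184) = -√(-43094137/229) = -I*√9868557373/229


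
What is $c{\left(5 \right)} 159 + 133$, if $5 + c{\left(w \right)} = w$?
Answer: $133$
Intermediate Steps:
$c{\left(w \right)} = -5 + w$
$c{\left(5 \right)} 159 + 133 = \left(-5 + 5\right) 159 + 133 = 0 \cdot 159 + 133 = 0 + 133 = 133$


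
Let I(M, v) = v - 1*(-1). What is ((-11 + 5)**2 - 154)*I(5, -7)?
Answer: 708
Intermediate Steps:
I(M, v) = 1 + v (I(M, v) = v + 1 = 1 + v)
((-11 + 5)**2 - 154)*I(5, -7) = ((-11 + 5)**2 - 154)*(1 - 7) = ((-6)**2 - 154)*(-6) = (36 - 154)*(-6) = -118*(-6) = 708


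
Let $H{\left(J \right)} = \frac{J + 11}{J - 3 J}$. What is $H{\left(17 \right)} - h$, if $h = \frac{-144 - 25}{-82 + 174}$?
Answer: $\frac{1585}{1564} \approx 1.0134$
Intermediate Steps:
$h = - \frac{169}{92} \approx -1.837$
$H{\left(J \right)} = - \frac{11 + J}{2 J}$ ($H{\left(J \right)} = \frac{11 + J}{\left(-2\right) J} = \left(11 + J\right) \left(- \frac{1}{2 J}\right) = - \frac{11 + J}{2 J}$)
$H{\left(17 \right)} - h = \frac{-11 - 17}{2 \cdot 17} - - \frac{169}{92} = \frac{1}{2} \cdot \frac{1}{17} \left(-11 - 17\right) + \frac{169}{92} = \frac{1}{2} \cdot \frac{1}{17} \left(-28\right) + \frac{169}{92} = - \frac{14}{17} + \frac{169}{92} = \frac{1585}{1564}$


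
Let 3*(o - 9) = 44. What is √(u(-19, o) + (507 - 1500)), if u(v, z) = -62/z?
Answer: I*√5018919/71 ≈ 31.553*I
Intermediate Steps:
o = 71/3 (o = 9 + (⅓)*44 = 9 + 44/3 = 71/3 ≈ 23.667)
√(u(-19, o) + (507 - 1500)) = √(-62/71/3 + (507 - 1500)) = √(-62*3/71 - 993) = √(-186/71 - 993) = √(-70689/71) = I*√5018919/71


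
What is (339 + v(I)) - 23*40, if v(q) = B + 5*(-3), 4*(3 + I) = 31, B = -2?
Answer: -598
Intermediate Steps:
I = 19/4 (I = -3 + (1/4)*31 = -3 + 31/4 = 19/4 ≈ 4.7500)
v(q) = -17 (v(q) = -2 + 5*(-3) = -2 - 15 = -17)
(339 + v(I)) - 23*40 = (339 - 17) - 23*40 = 322 - 920 = -598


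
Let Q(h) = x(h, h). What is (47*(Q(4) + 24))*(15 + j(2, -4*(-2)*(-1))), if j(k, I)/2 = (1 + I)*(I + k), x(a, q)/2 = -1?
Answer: 102366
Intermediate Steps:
x(a, q) = -2 (x(a, q) = 2*(-1) = -2)
Q(h) = -2
j(k, I) = 2*(1 + I)*(I + k) (j(k, I) = 2*((1 + I)*(I + k)) = 2*(1 + I)*(I + k))
(47*(Q(4) + 24))*(15 + j(2, -4*(-2)*(-1))) = (47*(-2 + 24))*(15 + (2*(-4*(-2)*(-1)) + 2*2 + 2*(-4*(-2)*(-1))**2 + 2*(-4*(-2)*(-1))*2)) = (47*22)*(15 + (2*(8*(-1)) + 4 + 2*(8*(-1))**2 + 2*(8*(-1))*2)) = 1034*(15 + (2*(-8) + 4 + 2*(-8)**2 + 2*(-8)*2)) = 1034*(15 + (-16 + 4 + 2*64 - 32)) = 1034*(15 + (-16 + 4 + 128 - 32)) = 1034*(15 + 84) = 1034*99 = 102366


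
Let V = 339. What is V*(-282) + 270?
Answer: -95328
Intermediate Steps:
V*(-282) + 270 = 339*(-282) + 270 = -95598 + 270 = -95328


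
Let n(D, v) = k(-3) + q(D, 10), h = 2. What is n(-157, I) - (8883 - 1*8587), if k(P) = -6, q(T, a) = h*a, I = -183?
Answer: -282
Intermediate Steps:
q(T, a) = 2*a
n(D, v) = 14 (n(D, v) = -6 + 2*10 = -6 + 20 = 14)
n(-157, I) - (8883 - 1*8587) = 14 - (8883 - 1*8587) = 14 - (8883 - 8587) = 14 - 1*296 = 14 - 296 = -282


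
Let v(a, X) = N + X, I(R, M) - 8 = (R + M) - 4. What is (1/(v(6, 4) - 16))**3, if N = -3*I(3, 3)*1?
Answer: -1/74088 ≈ -1.3497e-5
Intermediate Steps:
I(R, M) = 4 + M + R (I(R, M) = 8 + ((R + M) - 4) = 8 + ((M + R) - 4) = 8 + (-4 + M + R) = 4 + M + R)
N = -30 (N = -3*(4 + 3 + 3)*1 = -3*10*1 = -30*1 = -30)
v(a, X) = -30 + X
(1/(v(6, 4) - 16))**3 = (1/((-30 + 4) - 16))**3 = (1/(-26 - 16))**3 = (1/(-42))**3 = (-1/42)**3 = -1/74088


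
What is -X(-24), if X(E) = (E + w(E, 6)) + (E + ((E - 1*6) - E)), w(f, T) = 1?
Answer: 53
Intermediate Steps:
X(E) = -5 + 2*E (X(E) = (E + 1) + (E + ((E - 1*6) - E)) = (1 + E) + (E + ((E - 6) - E)) = (1 + E) + (E + ((-6 + E) - E)) = (1 + E) + (E - 6) = (1 + E) + (-6 + E) = -5 + 2*E)
-X(-24) = -(-5 + 2*(-24)) = -(-5 - 48) = -1*(-53) = 53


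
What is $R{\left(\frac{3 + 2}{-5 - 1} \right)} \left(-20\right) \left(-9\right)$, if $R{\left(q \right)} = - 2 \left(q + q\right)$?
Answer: $600$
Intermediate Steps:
$R{\left(q \right)} = - 4 q$ ($R{\left(q \right)} = - 2 \cdot 2 q = - 4 q$)
$R{\left(\frac{3 + 2}{-5 - 1} \right)} \left(-20\right) \left(-9\right) = - 4 \frac{3 + 2}{-5 - 1} \left(-20\right) \left(-9\right) = - 4 \frac{5}{-6} \left(-20\right) \left(-9\right) = - 4 \cdot 5 \left(- \frac{1}{6}\right) \left(-20\right) \left(-9\right) = \left(-4\right) \left(- \frac{5}{6}\right) \left(-20\right) \left(-9\right) = \frac{10}{3} \left(-20\right) \left(-9\right) = \left(- \frac{200}{3}\right) \left(-9\right) = 600$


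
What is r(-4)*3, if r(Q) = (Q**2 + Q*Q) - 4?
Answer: 84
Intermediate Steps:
r(Q) = -4 + 2*Q**2 (r(Q) = (Q**2 + Q**2) - 4 = 2*Q**2 - 4 = -4 + 2*Q**2)
r(-4)*3 = (-4 + 2*(-4)**2)*3 = (-4 + 2*16)*3 = (-4 + 32)*3 = 28*3 = 84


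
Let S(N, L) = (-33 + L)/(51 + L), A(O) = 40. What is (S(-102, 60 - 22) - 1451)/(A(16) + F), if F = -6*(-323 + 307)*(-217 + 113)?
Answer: 64567/442508 ≈ 0.14591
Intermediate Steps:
S(N, L) = (-33 + L)/(51 + L)
F = -9984 (F = -(-96)*(-104) = -6*1664 = -9984)
(S(-102, 60 - 22) - 1451)/(A(16) + F) = ((-33 + (60 - 22))/(51 + (60 - 22)) - 1451)/(40 - 9984) = ((-33 + 38)/(51 + 38) - 1451)/(-9944) = (5/89 - 1451)*(-1/9944) = -129134/89*(-1/9944) = 64567/442508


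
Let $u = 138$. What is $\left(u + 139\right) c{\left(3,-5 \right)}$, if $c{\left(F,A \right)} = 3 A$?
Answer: $-4155$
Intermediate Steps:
$\left(u + 139\right) c{\left(3,-5 \right)} = \left(138 + 139\right) 3 \left(-5\right) = 277 \left(-15\right) = -4155$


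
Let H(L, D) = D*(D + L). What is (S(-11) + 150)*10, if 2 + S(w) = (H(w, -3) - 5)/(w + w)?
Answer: 16095/11 ≈ 1463.2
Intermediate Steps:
S(w) = -2 + (4 - 3*w)/(2*w) (S(w) = -2 + (-3*(-3 + w) - 5)/(w + w) = -2 + ((9 - 3*w) - 5)/((2*w)) = -2 + (4 - 3*w)*(1/(2*w)) = -2 + (4 - 3*w)/(2*w))
(S(-11) + 150)*10 = ((-7/2 + 2/(-11)) + 150)*10 = ((-7/2 + 2*(-1/11)) + 150)*10 = ((-7/2 - 2/11) + 150)*10 = (-81/22 + 150)*10 = (3219/22)*10 = 16095/11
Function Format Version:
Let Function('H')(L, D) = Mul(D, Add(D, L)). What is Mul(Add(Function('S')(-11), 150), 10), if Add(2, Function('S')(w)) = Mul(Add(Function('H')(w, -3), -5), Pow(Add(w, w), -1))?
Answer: Rational(16095, 11) ≈ 1463.2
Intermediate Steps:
Function('S')(w) = Add(-2, Mul(Rational(1, 2), Pow(w, -1), Add(4, Mul(-3, w)))) (Function('S')(w) = Add(-2, Mul(Add(Mul(-3, Add(-3, w)), -5), Pow(Add(w, w), -1))) = Add(-2, Mul(Add(Add(9, Mul(-3, w)), -5), Pow(Mul(2, w), -1))) = Add(-2, Mul(Add(4, Mul(-3, w)), Mul(Rational(1, 2), Pow(w, -1)))) = Add(-2, Mul(Rational(1, 2), Pow(w, -1), Add(4, Mul(-3, w)))))
Mul(Add(Function('S')(-11), 150), 10) = Mul(Add(Add(Rational(-7, 2), Mul(2, Pow(-11, -1))), 150), 10) = Mul(Add(Add(Rational(-7, 2), Mul(2, Rational(-1, 11))), 150), 10) = Mul(Add(Add(Rational(-7, 2), Rational(-2, 11)), 150), 10) = Mul(Add(Rational(-81, 22), 150), 10) = Mul(Rational(3219, 22), 10) = Rational(16095, 11)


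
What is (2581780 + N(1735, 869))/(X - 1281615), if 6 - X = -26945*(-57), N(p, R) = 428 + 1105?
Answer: -2583313/2817474 ≈ -0.91689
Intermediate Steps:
N(p, R) = 1533
X = -1535859 (X = 6 - (-26945)*(-57) = 6 - 1*1535865 = 6 - 1535865 = -1535859)
(2581780 + N(1735, 869))/(X - 1281615) = (2581780 + 1533)/(-1535859 - 1281615) = 2583313/(-2817474) = 2583313*(-1/2817474) = -2583313/2817474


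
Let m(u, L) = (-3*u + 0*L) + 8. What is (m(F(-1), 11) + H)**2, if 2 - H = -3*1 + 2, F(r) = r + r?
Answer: 289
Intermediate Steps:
F(r) = 2*r
m(u, L) = 8 - 3*u (m(u, L) = (-3*u + 0) + 8 = -3*u + 8 = 8 - 3*u)
H = 3 (H = 2 - (-3*1 + 2) = 2 - (-3 + 2) = 2 - 1*(-1) = 2 + 1 = 3)
(m(F(-1), 11) + H)**2 = ((8 - 6*(-1)) + 3)**2 = ((8 - 3*(-2)) + 3)**2 = ((8 + 6) + 3)**2 = (14 + 3)**2 = 17**2 = 289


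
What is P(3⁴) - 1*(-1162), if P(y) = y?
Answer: 1243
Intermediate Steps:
P(3⁴) - 1*(-1162) = 3⁴ - 1*(-1162) = 81 + 1162 = 1243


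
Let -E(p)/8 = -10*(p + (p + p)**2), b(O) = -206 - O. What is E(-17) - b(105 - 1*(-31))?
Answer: 91462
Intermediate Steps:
E(p) = 80*p + 320*p**2 (E(p) = -(-80)*(p + (p + p)**2) = -(-80)*(p + (2*p)**2) = -(-80)*(p + 4*p**2) = -8*(-40*p**2 - 10*p) = 80*p + 320*p**2)
E(-17) - b(105 - 1*(-31)) = 80*(-17)*(1 + 4*(-17)) - (-206 - (105 - 1*(-31))) = 80*(-17)*(1 - 68) - (-206 - (105 + 31)) = 80*(-17)*(-67) - (-206 - 1*136) = 91120 - (-206 - 136) = 91120 - 1*(-342) = 91120 + 342 = 91462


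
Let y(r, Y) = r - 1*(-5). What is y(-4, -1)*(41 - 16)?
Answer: 25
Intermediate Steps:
y(r, Y) = 5 + r (y(r, Y) = r + 5 = 5 + r)
y(-4, -1)*(41 - 16) = (5 - 4)*(41 - 16) = 1*25 = 25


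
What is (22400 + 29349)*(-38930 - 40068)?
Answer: -4088067502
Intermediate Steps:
(22400 + 29349)*(-38930 - 40068) = 51749*(-78998) = -4088067502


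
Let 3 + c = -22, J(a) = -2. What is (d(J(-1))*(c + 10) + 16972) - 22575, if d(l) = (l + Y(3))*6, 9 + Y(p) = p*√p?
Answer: -4613 - 270*√3 ≈ -5080.7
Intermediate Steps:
Y(p) = -9 + p^(3/2) (Y(p) = -9 + p*√p = -9 + p^(3/2))
c = -25 (c = -3 - 22 = -25)
d(l) = -54 + 6*l + 18*√3 (d(l) = (l + (-9 + 3^(3/2)))*6 = (l + (-9 + 3*√3))*6 = (-9 + l + 3*√3)*6 = -54 + 6*l + 18*√3)
(d(J(-1))*(c + 10) + 16972) - 22575 = ((-54 + 6*(-2) + 18*√3)*(-25 + 10) + 16972) - 22575 = ((-54 - 12 + 18*√3)*(-15) + 16972) - 22575 = ((-66 + 18*√3)*(-15) + 16972) - 22575 = ((990 - 270*√3) + 16972) - 22575 = (17962 - 270*√3) - 22575 = -4613 - 270*√3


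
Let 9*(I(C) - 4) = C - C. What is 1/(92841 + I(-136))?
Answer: 1/92845 ≈ 1.0771e-5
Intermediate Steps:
I(C) = 4 (I(C) = 4 + (C - C)/9 = 4 + (⅑)*0 = 4 + 0 = 4)
1/(92841 + I(-136)) = 1/(92841 + 4) = 1/92845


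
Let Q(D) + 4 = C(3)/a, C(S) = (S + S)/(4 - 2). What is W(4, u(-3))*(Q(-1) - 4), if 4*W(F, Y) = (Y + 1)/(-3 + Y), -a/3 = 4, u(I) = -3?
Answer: -11/16 ≈ -0.68750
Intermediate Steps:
C(S) = S (C(S) = (2*S)/2 = (2*S)*(1/2) = S)
a = -12 (a = -3*4 = -12)
Q(D) = -17/4 (Q(D) = -4 + 3/(-12) = -4 + 3*(-1/12) = -4 - 1/4 = -17/4)
W(F, Y) = (1 + Y)/(4*(-3 + Y)) (W(F, Y) = ((Y + 1)/(-3 + Y))/4 = ((1 + Y)/(-3 + Y))/4 = (1 + Y)/(4*(-3 + Y)))
W(4, u(-3))*(Q(-1) - 4) = ((1 - 3)/(4*(-3 - 3)))*(-17/4 - 4) = ((1/4)*(-2)/(-6))*(-33/4) = ((1/4)*(-1/6)*(-2))*(-33/4) = (1/12)*(-33/4) = -11/16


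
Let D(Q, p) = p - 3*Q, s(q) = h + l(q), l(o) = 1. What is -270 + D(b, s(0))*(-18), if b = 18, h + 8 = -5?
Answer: 918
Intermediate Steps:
h = -13 (h = -8 - 5 = -13)
s(q) = -12 (s(q) = -13 + 1 = -12)
-270 + D(b, s(0))*(-18) = -270 + (-12 - 3*18)*(-18) = -270 + (-12 - 54)*(-18) = -270 - 66*(-18) = -270 + 1188 = 918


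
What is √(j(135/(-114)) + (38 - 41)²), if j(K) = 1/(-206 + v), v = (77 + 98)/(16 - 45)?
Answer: 4*√21257093/6149 ≈ 2.9992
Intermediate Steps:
v = -175/29 (v = 175/(-29) = 175*(-1/29) = -175/29 ≈ -6.0345)
j(K) = -29/6149 (j(K) = 1/(-206 - 175/29) = 1/(-6149/29) = -29/6149)
√(j(135/(-114)) + (38 - 41)²) = √(-29/6149 + (38 - 41)²) = √(-29/6149 + (-3)²) = √(-29/6149 + 9) = √(55312/6149) = 4*√21257093/6149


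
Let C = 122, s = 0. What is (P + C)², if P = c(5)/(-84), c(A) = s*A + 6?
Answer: 2913849/196 ≈ 14867.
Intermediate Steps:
c(A) = 6 (c(A) = 0*A + 6 = 0 + 6 = 6)
P = -1/14 (P = 6/(-84) = 6*(-1/84) = -1/14 ≈ -0.071429)
(P + C)² = (-1/14 + 122)² = (1707/14)² = 2913849/196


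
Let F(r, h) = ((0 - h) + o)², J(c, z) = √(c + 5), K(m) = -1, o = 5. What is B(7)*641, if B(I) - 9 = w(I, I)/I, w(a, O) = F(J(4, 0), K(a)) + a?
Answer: 67946/7 ≈ 9706.6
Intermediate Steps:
J(c, z) = √(5 + c)
F(r, h) = (5 - h)² (F(r, h) = ((0 - h) + 5)² = (-h + 5)² = (5 - h)²)
w(a, O) = 36 + a (w(a, O) = (-5 - 1)² + a = (-6)² + a = 36 + a)
B(I) = 9 + (36 + I)/I
B(7)*641 = (10 + 36/7)*641 = (106/7)*641 = 67946/7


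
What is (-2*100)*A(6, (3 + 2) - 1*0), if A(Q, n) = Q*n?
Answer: -6000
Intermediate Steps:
(-2*100)*A(6, (3 + 2) - 1*0) = (-2*100)*(6*((3 + 2) - 1*0)) = -1200*(5 + 0) = -1200*5 = -200*30 = -6000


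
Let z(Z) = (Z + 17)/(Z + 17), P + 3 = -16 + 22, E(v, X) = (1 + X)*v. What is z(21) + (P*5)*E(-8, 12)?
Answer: -1559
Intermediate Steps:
E(v, X) = v*(1 + X)
P = 3 (P = -3 + (-16 + 22) = -3 + 6 = 3)
z(Z) = 1 (z(Z) = (17 + Z)/(17 + Z) = 1)
z(21) + (P*5)*E(-8, 12) = 1 + (3*5)*(-8*(1 + 12)) = 1 + 15*(-8*13) = 1 + 15*(-104) = 1 - 1560 = -1559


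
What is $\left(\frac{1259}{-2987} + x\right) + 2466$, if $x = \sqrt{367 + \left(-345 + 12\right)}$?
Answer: $\frac{7364683}{2987} + \sqrt{34} \approx 2471.4$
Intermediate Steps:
$x = \sqrt{34}$ ($x = \sqrt{367 - 333} = \sqrt{34} \approx 5.8309$)
$\left(\frac{1259}{-2987} + x\right) + 2466 = \left(\frac{1259}{-2987} + \sqrt{34}\right) + 2466 = \left(1259 \left(- \frac{1}{2987}\right) + \sqrt{34}\right) + 2466 = \left(- \frac{1259}{2987} + \sqrt{34}\right) + 2466 = \frac{7364683}{2987} + \sqrt{34}$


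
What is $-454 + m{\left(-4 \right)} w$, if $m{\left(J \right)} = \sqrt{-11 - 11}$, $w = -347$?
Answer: $-454 - 347 i \sqrt{22} \approx -454.0 - 1627.6 i$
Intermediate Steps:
$m{\left(J \right)} = i \sqrt{22}$ ($m{\left(J \right)} = \sqrt{-22} = i \sqrt{22}$)
$-454 + m{\left(-4 \right)} w = -454 + i \sqrt{22} \left(-347\right) = -454 - 347 i \sqrt{22}$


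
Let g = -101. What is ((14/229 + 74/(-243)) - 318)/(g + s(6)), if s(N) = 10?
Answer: 17709290/5063877 ≈ 3.4972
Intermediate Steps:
((14/229 + 74/(-243)) - 318)/(g + s(6)) = ((14/229 + 74/(-243)) - 318)/(-101 + 10) = ((14*(1/229) + 74*(-1/243)) - 318)/(-91) = ((14/229 - 74/243) - 318)*(-1/91) = (-13544/55647 - 318)*(-1/91) = -17709290/55647*(-1/91) = 17709290/5063877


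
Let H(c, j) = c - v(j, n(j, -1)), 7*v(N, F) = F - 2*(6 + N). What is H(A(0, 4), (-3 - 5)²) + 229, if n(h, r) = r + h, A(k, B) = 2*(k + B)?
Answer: 248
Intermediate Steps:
A(k, B) = 2*B + 2*k (A(k, B) = 2*(B + k) = 2*B + 2*k)
n(h, r) = h + r
v(N, F) = -12/7 - 2*N/7 + F/7 (v(N, F) = (F - 2*(6 + N))/7 = (F + (-12 - 2*N))/7 = (-12 + F - 2*N)/7 = -12/7 - 2*N/7 + F/7)
H(c, j) = 13/7 + c + j/7 (H(c, j) = c - (-12/7 - 2*j/7 + (j - 1)/7) = c - (-12/7 - 2*j/7 + (-1 + j)/7) = c - (-12/7 - 2*j/7 + (-⅐ + j/7)) = c - (-13/7 - j/7) = c + (13/7 + j/7) = 13/7 + c + j/7)
H(A(0, 4), (-3 - 5)²) + 229 = (13/7 + (2*4 + 2*0) + (-3 - 5)²/7) + 229 = (13/7 + (8 + 0) + (⅐)*(-8)²) + 229 = (13/7 + 8 + (⅐)*64) + 229 = (13/7 + 8 + 64/7) + 229 = 19 + 229 = 248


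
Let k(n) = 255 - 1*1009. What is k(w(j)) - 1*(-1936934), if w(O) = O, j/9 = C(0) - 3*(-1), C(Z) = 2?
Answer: 1936180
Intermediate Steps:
j = 45 (j = 9*(2 - 3*(-1)) = 9*(2 + 3) = 9*5 = 45)
k(n) = -754 (k(n) = 255 - 1009 = -754)
k(w(j)) - 1*(-1936934) = -754 - 1*(-1936934) = -754 + 1936934 = 1936180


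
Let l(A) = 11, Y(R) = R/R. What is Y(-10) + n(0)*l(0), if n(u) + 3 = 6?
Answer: 34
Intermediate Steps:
Y(R) = 1
n(u) = 3 (n(u) = -3 + 6 = 3)
Y(-10) + n(0)*l(0) = 1 + 3*11 = 1 + 33 = 34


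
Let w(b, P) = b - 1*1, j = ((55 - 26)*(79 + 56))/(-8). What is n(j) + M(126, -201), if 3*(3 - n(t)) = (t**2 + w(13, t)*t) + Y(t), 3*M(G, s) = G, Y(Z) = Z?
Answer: -4970475/64 ≈ -77664.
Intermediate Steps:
M(G, s) = G/3
j = -3915/8 (j = (29*135)*(-1/8) = 3915*(-1/8) = -3915/8 ≈ -489.38)
w(b, P) = -1 + b (w(b, P) = b - 1 = -1 + b)
n(t) = 3 - 13*t/3 - t**2/3 (n(t) = 3 - ((t**2 + (-1 + 13)*t) + t)/3 = 3 - ((t**2 + 12*t) + t)/3 = 3 - (t**2 + 13*t)/3 = 3 + (-13*t/3 - t**2/3) = 3 - 13*t/3 - t**2/3)
n(j) + M(126, -201) = (3 - 13/3*(-3915/8) - (-3915/8)**2/3) + (1/3)*126 = (3 + 16965/8 - 1/3*15327225/64) + 42 = (3 + 16965/8 - 5109075/64) + 42 = -4973163/64 + 42 = -4970475/64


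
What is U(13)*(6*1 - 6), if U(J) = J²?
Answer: 0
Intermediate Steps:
U(13)*(6*1 - 6) = 13²*(6*1 - 6) = 169*(6 - 6) = 169*0 = 0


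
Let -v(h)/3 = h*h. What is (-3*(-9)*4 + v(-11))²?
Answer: 65025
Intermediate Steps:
v(h) = -3*h² (v(h) = -3*h*h = -3*h²)
(-3*(-9)*4 + v(-11))² = (-3*(-9)*4 - 3*(-11)²)² = (27*4 - 3*121)² = (108 - 363)² = (-255)² = 65025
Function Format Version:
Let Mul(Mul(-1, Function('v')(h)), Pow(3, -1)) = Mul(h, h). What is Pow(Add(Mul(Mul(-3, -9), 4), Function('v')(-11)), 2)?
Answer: 65025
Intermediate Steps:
Function('v')(h) = Mul(-3, Pow(h, 2)) (Function('v')(h) = Mul(-3, Mul(h, h)) = Mul(-3, Pow(h, 2)))
Pow(Add(Mul(Mul(-3, -9), 4), Function('v')(-11)), 2) = Pow(Add(Mul(Mul(-3, -9), 4), Mul(-3, Pow(-11, 2))), 2) = Pow(Add(Mul(27, 4), Mul(-3, 121)), 2) = Pow(Add(108, -363), 2) = Pow(-255, 2) = 65025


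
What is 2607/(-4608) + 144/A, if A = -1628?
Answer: -408979/625152 ≈ -0.65421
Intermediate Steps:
2607/(-4608) + 144/A = 2607/(-4608) + 144/(-1628) = 2607*(-1/4608) + 144*(-1/1628) = -869/1536 - 36/407 = -408979/625152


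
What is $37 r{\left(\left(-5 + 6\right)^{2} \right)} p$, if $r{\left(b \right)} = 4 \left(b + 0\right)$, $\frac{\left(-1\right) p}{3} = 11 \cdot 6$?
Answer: $-29304$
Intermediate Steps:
$p = -198$ ($p = - 3 \cdot 11 \cdot 6 = \left(-3\right) 66 = -198$)
$r{\left(b \right)} = 4 b$
$37 r{\left(\left(-5 + 6\right)^{2} \right)} p = 37 \cdot 4 \left(-5 + 6\right)^{2} \left(-198\right) = 37 \cdot 4 \cdot 1^{2} \left(-198\right) = 37 \cdot 4 \cdot 1 \left(-198\right) = 37 \cdot 4 \left(-198\right) = 148 \left(-198\right) = -29304$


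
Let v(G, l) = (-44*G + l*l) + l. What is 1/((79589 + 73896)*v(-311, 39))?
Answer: 1/2339725340 ≈ 4.2740e-10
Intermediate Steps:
v(G, l) = l + l**2 - 44*G (v(G, l) = (-44*G + l**2) + l = (l**2 - 44*G) + l = l + l**2 - 44*G)
1/((79589 + 73896)*v(-311, 39)) = 1/((79589 + 73896)*(39 + 39**2 - 44*(-311))) = 1/(153485*(39 + 1521 + 13684)) = (1/153485)/15244 = (1/153485)*(1/15244) = 1/2339725340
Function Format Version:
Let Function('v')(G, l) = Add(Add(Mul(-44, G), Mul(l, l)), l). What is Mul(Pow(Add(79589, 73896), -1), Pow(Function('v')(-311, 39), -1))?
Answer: Rational(1, 2339725340) ≈ 4.2740e-10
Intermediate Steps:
Function('v')(G, l) = Add(l, Pow(l, 2), Mul(-44, G)) (Function('v')(G, l) = Add(Add(Mul(-44, G), Pow(l, 2)), l) = Add(Add(Pow(l, 2), Mul(-44, G)), l) = Add(l, Pow(l, 2), Mul(-44, G)))
Mul(Pow(Add(79589, 73896), -1), Pow(Function('v')(-311, 39), -1)) = Mul(Pow(Add(79589, 73896), -1), Pow(Add(39, Pow(39, 2), Mul(-44, -311)), -1)) = Mul(Pow(153485, -1), Pow(Add(39, 1521, 13684), -1)) = Mul(Rational(1, 153485), Pow(15244, -1)) = Mul(Rational(1, 153485), Rational(1, 15244)) = Rational(1, 2339725340)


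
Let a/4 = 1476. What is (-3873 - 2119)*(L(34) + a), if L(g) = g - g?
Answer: -35376768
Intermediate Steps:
a = 5904 (a = 4*1476 = 5904)
L(g) = 0
(-3873 - 2119)*(L(34) + a) = (-3873 - 2119)*(0 + 5904) = -5992*5904 = -35376768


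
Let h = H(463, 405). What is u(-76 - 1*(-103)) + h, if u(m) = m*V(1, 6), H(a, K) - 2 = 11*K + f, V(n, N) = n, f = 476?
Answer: 4960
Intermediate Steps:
H(a, K) = 478 + 11*K (H(a, K) = 2 + (11*K + 476) = 2 + (476 + 11*K) = 478 + 11*K)
h = 4933 (h = 478 + 11*405 = 478 + 4455 = 4933)
u(m) = m (u(m) = m*1 = m)
u(-76 - 1*(-103)) + h = (-76 - 1*(-103)) + 4933 = (-76 + 103) + 4933 = 27 + 4933 = 4960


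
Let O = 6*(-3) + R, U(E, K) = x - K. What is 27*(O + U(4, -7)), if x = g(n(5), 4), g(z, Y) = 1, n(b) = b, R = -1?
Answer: -297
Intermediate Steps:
x = 1
U(E, K) = 1 - K
O = -19 (O = 6*(-3) - 1 = -18 - 1 = -19)
27*(O + U(4, -7)) = 27*(-19 + (1 - 1*(-7))) = 27*(-19 + (1 + 7)) = 27*(-19 + 8) = 27*(-11) = -297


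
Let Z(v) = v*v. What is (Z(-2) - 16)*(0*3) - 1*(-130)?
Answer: 130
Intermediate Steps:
Z(v) = v**2
(Z(-2) - 16)*(0*3) - 1*(-130) = ((-2)**2 - 16)*(0*3) - 1*(-130) = (4 - 16)*0 + 130 = -12*0 + 130 = 0 + 130 = 130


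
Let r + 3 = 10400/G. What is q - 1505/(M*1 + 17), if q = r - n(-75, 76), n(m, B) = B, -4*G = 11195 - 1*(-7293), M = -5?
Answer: -5731283/27732 ≈ -206.67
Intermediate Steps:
G = -4622 (G = -(11195 - 1*(-7293))/4 = -(11195 + 7293)/4 = -¼*18488 = -4622)
r = -12133/2311 (r = -3 + 10400/(-4622) = -3 + 10400*(-1/4622) = -3 - 5200/2311 = -12133/2311 ≈ -5.2501)
q = -187769/2311 (q = -12133/2311 - 1*76 = -12133/2311 - 76 = -187769/2311 ≈ -81.250)
q - 1505/(M*1 + 17) = -187769/2311 - 1505/(-5*1 + 17) = -187769/2311 - 1505/(-5 + 17) = -187769/2311 - 1505/12 = -5731283/27732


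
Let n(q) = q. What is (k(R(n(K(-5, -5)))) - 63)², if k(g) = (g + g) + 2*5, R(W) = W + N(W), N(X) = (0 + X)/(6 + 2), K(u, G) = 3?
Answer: 34225/16 ≈ 2139.1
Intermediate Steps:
N(X) = X/8
R(W) = 9*W/8 (R(W) = W + W/8 = 9*W/8)
k(g) = 10 + 2*g (k(g) = 2*g + 10 = 10 + 2*g)
(k(R(n(K(-5, -5)))) - 63)² = ((10 + 2*((9/8)*3)) - 63)² = ((10 + 2*(27/8)) - 63)² = ((10 + 27/4) - 63)² = (67/4 - 63)² = (-185/4)² = 34225/16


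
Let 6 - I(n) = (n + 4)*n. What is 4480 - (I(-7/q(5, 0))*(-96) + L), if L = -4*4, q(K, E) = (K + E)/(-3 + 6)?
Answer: 124784/25 ≈ 4991.4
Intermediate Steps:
q(K, E) = E/3 + K/3 (q(K, E) = (E + K)/3 = (E + K)*(⅓) = E/3 + K/3)
I(n) = 6 - n*(4 + n) (I(n) = 6 - (n + 4)*n = 6 - (4 + n)*n = 6 - n*(4 + n))
L = -16
4480 - (I(-7/q(5, 0))*(-96) + L) = 4480 - ((6 - (-7/((⅓)*0 + (⅓)*5))² - (-28)/((⅓)*0 + (⅓)*5))*(-96) - 16) = 4480 - ((6 - (-7/(0 + 5/3))² - (-28)/(0 + 5/3))*(-96) - 16) = 4480 - ((6 - (-7/5/3)² - (-28)/5/3)*(-96) - 16) = 4480 - ((6 - (-7*⅗)² - (-28)*3/5)*(-96) - 16) = 4480 - ((6 - (-21/5)² - 4*(-21/5))*(-96) - 16) = 4480 - ((6 - 1*441/25 + 84/5)*(-96) - 16) = 4480 - ((6 - 441/25 + 84/5)*(-96) - 16) = 4480 - ((129/25)*(-96) - 16) = 4480 - (-12384/25 - 16) = 4480 - 1*(-12784/25) = 4480 + 12784/25 = 124784/25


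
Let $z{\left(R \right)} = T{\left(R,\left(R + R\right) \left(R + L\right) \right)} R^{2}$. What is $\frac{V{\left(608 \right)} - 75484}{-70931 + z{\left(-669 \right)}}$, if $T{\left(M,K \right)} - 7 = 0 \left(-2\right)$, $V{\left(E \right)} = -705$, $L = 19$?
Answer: $- \frac{76189}{3061996} \approx -0.024882$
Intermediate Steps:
$T{\left(M,K \right)} = 7$ ($T{\left(M,K \right)} = 7 + 0 \left(-2\right) = 7 + 0 = 7$)
$z{\left(R \right)} = 7 R^{2}$
$\frac{V{\left(608 \right)} - 75484}{-70931 + z{\left(-669 \right)}} = \frac{-705 - 75484}{-70931 + 7 \left(-669\right)^{2}} = - \frac{76189}{-70931 + 7 \cdot 447561} = - \frac{76189}{-70931 + 3132927} = - \frac{76189}{3061996}$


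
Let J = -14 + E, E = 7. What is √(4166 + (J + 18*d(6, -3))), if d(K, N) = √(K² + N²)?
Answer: √(4159 + 54*√5) ≈ 65.420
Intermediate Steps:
J = -7 (J = -14 + 7 = -7)
√(4166 + (J + 18*d(6, -3))) = √(4166 + (-7 + 18*√(6² + (-3)²))) = √(4166 + (-7 + 18*√(36 + 9))) = √(4166 + (-7 + 18*√45)) = √(4166 + (-7 + 18*(3*√5))) = √(4166 + (-7 + 54*√5)) = √(4159 + 54*√5)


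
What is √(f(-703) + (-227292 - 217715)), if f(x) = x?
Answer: I*√445710 ≈ 667.62*I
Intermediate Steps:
√(f(-703) + (-227292 - 217715)) = √(-703 + (-227292 - 217715)) = √(-703 - 445007) = √(-445710) = I*√445710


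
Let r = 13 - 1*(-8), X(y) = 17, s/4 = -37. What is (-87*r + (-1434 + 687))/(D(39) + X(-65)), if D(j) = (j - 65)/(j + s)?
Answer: -280566/1879 ≈ -149.32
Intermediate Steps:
s = -148 (s = 4*(-37) = -148)
D(j) = (-65 + j)/(-148 + j) (D(j) = (j - 65)/(j - 148) = (-65 + j)/(-148 + j))
r = 21 (r = 13 + 8 = 21)
(-87*r + (-1434 + 687))/(D(39) + X(-65)) = (-87*21 + (-1434 + 687))/((-65 + 39)/(-148 + 39) + 17) = (-1827 - 747)/(-26/(-109) + 17) = -2574/(-1/109*(-26) + 17) = -2574/(26/109 + 17) = -2574/1879/109 = -2574*109/1879 = -280566/1879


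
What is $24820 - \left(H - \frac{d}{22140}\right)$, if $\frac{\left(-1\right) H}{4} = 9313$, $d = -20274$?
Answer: $\frac{229042301}{3690} \approx 62071.0$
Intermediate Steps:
$H = -37252$ ($H = \left(-4\right) 9313 = -37252$)
$24820 - \left(H - \frac{d}{22140}\right) = 24820 - \left(-37252 - - \frac{20274}{22140}\right) = 24820 - \left(-37252 - \left(-20274\right) \frac{1}{22140}\right) = 24820 - \left(-37252 - - \frac{3379}{3690}\right) = 24820 - \left(-37252 + \frac{3379}{3690}\right) = 24820 - - \frac{137456501}{3690} = 24820 + \frac{137456501}{3690} = \frac{229042301}{3690}$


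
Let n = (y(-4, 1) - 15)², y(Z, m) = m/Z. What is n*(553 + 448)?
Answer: 3724721/16 ≈ 2.3280e+5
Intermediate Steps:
n = 3721/16 (n = (1/(-4) - 15)² = (1*(-¼) - 15)² = (-¼ - 15)² = (-61/4)² = 3721/16 ≈ 232.56)
n*(553 + 448) = 3721*(553 + 448)/16 = (3721/16)*1001 = 3724721/16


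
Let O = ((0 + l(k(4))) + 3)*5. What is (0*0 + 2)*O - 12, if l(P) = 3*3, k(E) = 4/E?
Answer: 108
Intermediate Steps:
l(P) = 9
O = 60 (O = ((0 + 9) + 3)*5 = (9 + 3)*5 = 12*5 = 60)
(0*0 + 2)*O - 12 = (0*0 + 2)*60 - 12 = (0 + 2)*60 - 12 = 2*60 - 12 = 120 - 12 = 108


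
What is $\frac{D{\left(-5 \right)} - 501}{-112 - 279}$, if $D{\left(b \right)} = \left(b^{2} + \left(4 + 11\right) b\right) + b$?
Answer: $\frac{556}{391} \approx 1.422$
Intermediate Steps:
$D{\left(b \right)} = b^{2} + 16 b$ ($D{\left(b \right)} = \left(b^{2} + 15 b\right) + b = b^{2} + 16 b$)
$\frac{D{\left(-5 \right)} - 501}{-112 - 279} = \frac{- 5 \left(16 - 5\right) - 501}{-112 - 279} = \frac{\left(-5\right) 11 - 501}{-391} = \left(-55 - 501\right) \left(- \frac{1}{391}\right) = \left(-556\right) \left(- \frac{1}{391}\right) = \frac{556}{391}$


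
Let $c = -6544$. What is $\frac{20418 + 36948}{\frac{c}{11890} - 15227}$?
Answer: $- \frac{37893430}{10058643} \approx -3.7673$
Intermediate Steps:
$\frac{20418 + 36948}{\frac{c}{11890} - 15227} = \frac{20418 + 36948}{- \frac{6544}{11890} - 15227} = \frac{57366}{\left(-6544\right) \frac{1}{11890} - 15227} = \frac{57366}{- \frac{3272}{5945} - 15227} = \frac{57366}{- \frac{90527787}{5945}} = 57366 \left(- \frac{5945}{90527787}\right) = - \frac{37893430}{10058643}$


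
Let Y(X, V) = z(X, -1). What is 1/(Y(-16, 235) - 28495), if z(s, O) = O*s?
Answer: -1/28479 ≈ -3.5114e-5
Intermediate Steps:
Y(X, V) = -X
1/(Y(-16, 235) - 28495) = 1/(-1*(-16) - 28495) = 1/(16 - 28495) = 1/(-28479) = -1/28479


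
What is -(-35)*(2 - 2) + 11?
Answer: 11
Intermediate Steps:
-(-35)*(2 - 2) + 11 = -(-35)*0 + 11 = -7*0 + 11 = 0 + 11 = 11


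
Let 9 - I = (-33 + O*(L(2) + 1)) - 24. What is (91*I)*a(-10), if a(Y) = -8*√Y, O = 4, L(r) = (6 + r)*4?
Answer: 48048*I*√10 ≈ 1.5194e+5*I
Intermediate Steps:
L(r) = 24 + 4*r
I = -66 (I = 9 - ((-33 + 4*((24 + 4*2) + 1)) - 24) = 9 - ((-33 + 4*((24 + 8) + 1)) - 24) = 9 - ((-33 + 4*(32 + 1)) - 24) = 9 - ((-33 + 4*33) - 24) = 9 - ((-33 + 132) - 24) = 9 - (99 - 24) = 9 - 1*75 = 9 - 75 = -66)
(91*I)*a(-10) = (91*(-66))*(-8*I*√10) = -(-48048)*I*√10 = 48048*I*√10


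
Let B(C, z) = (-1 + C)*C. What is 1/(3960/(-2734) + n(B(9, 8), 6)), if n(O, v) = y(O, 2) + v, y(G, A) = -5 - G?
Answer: -1367/99037 ≈ -0.013803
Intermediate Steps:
B(C, z) = C*(-1 + C)
n(O, v) = -5 + v - O (n(O, v) = (-5 - O) + v = -5 + v - O)
1/(3960/(-2734) + n(B(9, 8), 6)) = 1/(3960/(-2734) + (-5 + 6 - 9*(-1 + 9))) = 1/(3960*(-1/2734) + (-5 + 6 - 9*8)) = 1/(-1980/1367 + (-5 + 6 - 1*72)) = 1/(-1980/1367 + (-5 + 6 - 72)) = 1/(-1980/1367 - 71) = 1/(-99037/1367) = -1367/99037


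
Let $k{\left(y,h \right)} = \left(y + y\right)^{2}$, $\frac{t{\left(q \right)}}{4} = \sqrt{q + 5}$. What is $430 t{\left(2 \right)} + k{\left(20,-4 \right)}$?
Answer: $1600 + 1720 \sqrt{7} \approx 6150.7$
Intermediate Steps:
$t{\left(q \right)} = 4 \sqrt{5 + q}$ ($t{\left(q \right)} = 4 \sqrt{q + 5} = 4 \sqrt{5 + q}$)
$k{\left(y,h \right)} = 4 y^{2}$ ($k{\left(y,h \right)} = \left(2 y\right)^{2} = 4 y^{2}$)
$430 t{\left(2 \right)} + k{\left(20,-4 \right)} = 430 \cdot 4 \sqrt{5 + 2} + 4 \cdot 20^{2} = 430 \cdot 4 \sqrt{7} + 4 \cdot 400 = 1720 \sqrt{7} + 1600 = 1600 + 1720 \sqrt{7}$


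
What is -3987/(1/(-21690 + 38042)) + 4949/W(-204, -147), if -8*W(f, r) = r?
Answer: -195585464/3 ≈ -6.5195e+7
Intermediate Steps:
W(f, r) = -r/8
-3987/(1/(-21690 + 38042)) + 4949/W(-204, -147) = -3987/(1/(-21690 + 38042)) + 4949/((-⅛*(-147))) = -3987/(1/16352) + 4949/(147/8) = -3987/1/16352 + 4949*(8/147) = -3987*16352 + 808/3 = -65195424 + 808/3 = -195585464/3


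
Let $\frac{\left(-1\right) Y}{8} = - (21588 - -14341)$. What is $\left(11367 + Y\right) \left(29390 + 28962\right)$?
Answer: $17435519248$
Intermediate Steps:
$Y = 287432$ ($Y = - 8 \left(- (21588 - -14341)\right) = - 8 \left(- (21588 + 14341)\right) = - 8 \left(\left(-1\right) 35929\right) = \left(-8\right) \left(-35929\right) = 287432$)
$\left(11367 + Y\right) \left(29390 + 28962\right) = \left(11367 + 287432\right) \left(29390 + 28962\right) = 298799 \cdot 58352 = 17435519248$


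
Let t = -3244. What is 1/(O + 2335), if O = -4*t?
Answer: 1/15311 ≈ 6.5312e-5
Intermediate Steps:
O = 12976 (O = -4*(-3244) = 12976)
1/(O + 2335) = 1/(12976 + 2335) = 1/15311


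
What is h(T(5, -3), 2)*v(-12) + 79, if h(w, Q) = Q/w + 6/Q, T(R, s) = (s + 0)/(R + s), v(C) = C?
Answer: 59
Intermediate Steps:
T(R, s) = s/(R + s)
h(w, Q) = 6/Q + Q/w
h(T(5, -3), 2)*v(-12) + 79 = (6/2 + 2/((-3/(5 - 3))))*(-12) + 79 = (6*(1/2) + 2/((-3/2)))*(-12) + 79 = (3 + 2/((-3*1/2)))*(-12) + 79 = (3 + 2/(-3/2))*(-12) + 79 = (3 + 2*(-2/3))*(-12) + 79 = (3 - 4/3)*(-12) + 79 = (5/3)*(-12) + 79 = -20 + 79 = 59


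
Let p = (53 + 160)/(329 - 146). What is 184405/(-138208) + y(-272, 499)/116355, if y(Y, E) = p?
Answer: -1308833257507/980952702240 ≈ -1.3342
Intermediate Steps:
p = 71/61 (p = 213/183 = 213*(1/183) = 71/61 ≈ 1.1639)
y(Y, E) = 71/61
184405/(-138208) + y(-272, 499)/116355 = 184405/(-138208) + (71/61)/116355 = 184405*(-1/138208) + (71/61)*(1/116355) = -184405/138208 + 71/7097655 = -1308833257507/980952702240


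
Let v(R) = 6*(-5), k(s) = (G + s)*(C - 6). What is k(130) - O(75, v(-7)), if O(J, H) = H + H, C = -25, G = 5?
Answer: -4125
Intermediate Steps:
k(s) = -155 - 31*s (k(s) = (5 + s)*(-25 - 6) = (5 + s)*(-31) = -155 - 31*s)
v(R) = -30
O(J, H) = 2*H
k(130) - O(75, v(-7)) = (-155 - 31*130) - 2*(-30) = (-155 - 4030) - 1*(-60) = -4185 + 60 = -4125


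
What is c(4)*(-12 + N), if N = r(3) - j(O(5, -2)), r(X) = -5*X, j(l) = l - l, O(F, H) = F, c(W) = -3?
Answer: 81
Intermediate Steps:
j(l) = 0
N = -15 (N = -5*3 - 1*0 = -15 + 0 = -15)
c(4)*(-12 + N) = -3*(-12 - 15) = -3*(-27) = 81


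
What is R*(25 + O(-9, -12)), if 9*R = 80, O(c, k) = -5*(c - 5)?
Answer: 7600/9 ≈ 844.44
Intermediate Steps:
O(c, k) = 25 - 5*c (O(c, k) = -5*(-5 + c) = 25 - 5*c)
R = 80/9 (R = (⅑)*80 = 80/9 ≈ 8.8889)
R*(25 + O(-9, -12)) = 80*(25 + (25 - 5*(-9)))/9 = 80*(25 + (25 + 45))/9 = 80*(25 + 70)/9 = (80/9)*95 = 7600/9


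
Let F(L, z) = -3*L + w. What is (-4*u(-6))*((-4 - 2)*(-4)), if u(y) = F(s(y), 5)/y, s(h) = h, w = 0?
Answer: 288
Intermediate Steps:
F(L, z) = -3*L (F(L, z) = -3*L + 0 = -3*L)
u(y) = -3 (u(y) = (-3*y)/y = -3)
(-4*u(-6))*((-4 - 2)*(-4)) = (-4*(-3))*((-4 - 2)*(-4)) = 12*(-6*(-4)) = 12*24 = 288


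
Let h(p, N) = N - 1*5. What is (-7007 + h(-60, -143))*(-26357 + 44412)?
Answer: -129183525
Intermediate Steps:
h(p, N) = -5 + N (h(p, N) = N - 5 = -5 + N)
(-7007 + h(-60, -143))*(-26357 + 44412) = (-7007 + (-5 - 143))*(-26357 + 44412) = (-7007 - 148)*18055 = -7155*18055 = -129183525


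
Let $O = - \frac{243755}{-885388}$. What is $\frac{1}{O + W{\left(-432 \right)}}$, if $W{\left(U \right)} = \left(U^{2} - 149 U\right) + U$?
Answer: $\frac{885388}{221843061035} \approx 3.9911 \cdot 10^{-6}$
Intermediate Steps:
$W{\left(U \right)} = U^{2} - 148 U$
$O = \frac{243755}{885388}$ ($O = \left(-243755\right) \left(- \frac{1}{885388}\right) = \frac{243755}{885388} \approx 0.27531$)
$\frac{1}{O + W{\left(-432 \right)}} = \frac{1}{\frac{243755}{885388} - 432 \left(-148 - 432\right)} = \frac{1}{\frac{243755}{885388} - -250560} = \frac{1}{\frac{243755}{885388} + 250560} = \frac{1}{\frac{221843061035}{885388}} = \frac{885388}{221843061035}$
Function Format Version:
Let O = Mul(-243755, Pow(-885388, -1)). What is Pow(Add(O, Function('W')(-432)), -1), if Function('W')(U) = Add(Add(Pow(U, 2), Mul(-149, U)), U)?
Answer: Rational(885388, 221843061035) ≈ 3.9911e-6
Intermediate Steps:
Function('W')(U) = Add(Pow(U, 2), Mul(-148, U))
O = Rational(243755, 885388) (O = Mul(-243755, Rational(-1, 885388)) = Rational(243755, 885388) ≈ 0.27531)
Pow(Add(O, Function('W')(-432)), -1) = Pow(Add(Rational(243755, 885388), Mul(-432, Add(-148, -432))), -1) = Pow(Add(Rational(243755, 885388), Mul(-432, -580)), -1) = Pow(Add(Rational(243755, 885388), 250560), -1) = Pow(Rational(221843061035, 885388), -1) = Rational(885388, 221843061035)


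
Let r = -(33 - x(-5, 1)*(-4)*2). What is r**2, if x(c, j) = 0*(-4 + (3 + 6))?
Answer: 1089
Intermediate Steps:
x(c, j) = 0 (x(c, j) = 0*(-4 + 9) = 0*5 = 0)
r = -33 (r = -(33 - 0*(-4)*2) = -(33 - 0*2) = -(33 - 1*0) = -(33 + 0) = -1*33 = -33)
r**2 = (-33)**2 = 1089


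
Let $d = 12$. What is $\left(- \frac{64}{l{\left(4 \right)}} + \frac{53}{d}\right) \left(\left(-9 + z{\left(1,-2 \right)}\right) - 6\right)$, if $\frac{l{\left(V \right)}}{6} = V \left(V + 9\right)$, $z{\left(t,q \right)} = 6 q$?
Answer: $- \frac{5913}{52} \approx -113.71$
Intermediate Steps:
$l{\left(V \right)} = 6 V \left(9 + V\right)$ ($l{\left(V \right)} = 6 V \left(V + 9\right) = 6 V \left(9 + V\right)$)
$\left(- \frac{64}{l{\left(4 \right)}} + \frac{53}{d}\right) \left(\left(-9 + z{\left(1,-2 \right)}\right) - 6\right) = \left(- \frac{64}{6 \cdot 4 \left(9 + 4\right)} + \frac{53}{12}\right) \left(\left(-9 + 6 \left(-2\right)\right) - 6\right) = \left(- \frac{64}{6 \cdot 4 \cdot 13} + 53 \cdot \frac{1}{12}\right) \left(\left(-9 - 12\right) - 6\right) = \left(- \frac{64}{312} + \frac{53}{12}\right) \left(-21 - 6\right) = \left(\left(-64\right) \frac{1}{312} + \frac{53}{12}\right) \left(-27\right) = \left(- \frac{8}{39} + \frac{53}{12}\right) \left(-27\right) = \frac{219}{52} \left(-27\right) = - \frac{5913}{52}$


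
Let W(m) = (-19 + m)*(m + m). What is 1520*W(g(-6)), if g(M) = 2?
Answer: -103360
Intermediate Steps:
W(m) = 2*m*(-19 + m) (W(m) = (-19 + m)*(2*m) = 2*m*(-19 + m))
1520*W(g(-6)) = 1520*(2*2*(-19 + 2)) = 1520*(2*2*(-17)) = 1520*(-68) = -103360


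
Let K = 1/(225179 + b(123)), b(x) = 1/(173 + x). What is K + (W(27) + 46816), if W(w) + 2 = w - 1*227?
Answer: 3106962243086/66652985 ≈ 46614.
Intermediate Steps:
W(w) = -229 + w (W(w) = -2 + (w - 1*227) = -2 + (w - 227) = -2 + (-227 + w) = -229 + w)
K = 296/66652985 (K = 1/(225179 + 1/(173 + 123)) = 1/(225179 + 1/296) = 1/(66652985/296) = 296/66652985 ≈ 4.4409e-6)
K + (W(27) + 46816) = 296/66652985 + ((-229 + 27) + 46816) = 296/66652985 + (-202 + 46816) = 296/66652985 + 46614 = 3106962243086/66652985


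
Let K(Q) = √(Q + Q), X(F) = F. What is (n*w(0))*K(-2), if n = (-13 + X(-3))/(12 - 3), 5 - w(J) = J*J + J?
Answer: -160*I/9 ≈ -17.778*I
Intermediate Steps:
w(J) = 5 - J - J² (w(J) = 5 - (J*J + J) = 5 - (J² + J) = 5 - (J + J²) = 5 + (-J - J²) = 5 - J - J²)
K(Q) = √2*√Q (K(Q) = √(2*Q) = √2*√Q)
n = -16/9 (n = (-13 - 3)/(12 - 3) = -16/9 ≈ -1.7778)
(n*w(0))*K(-2) = (-16*(5 - 1*0 - 1*0²)/9)*(√2*√(-2)) = (-16*(5 + 0 - 1*0)/9)*(√2*(I*√2)) = (-16*(5 + 0 + 0)/9)*(2*I) = (-16/9*5)*(2*I) = -160*I/9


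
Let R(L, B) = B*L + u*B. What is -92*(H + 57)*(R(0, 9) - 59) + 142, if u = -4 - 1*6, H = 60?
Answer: 1603978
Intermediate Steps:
u = -10 (u = -4 - 6 = -10)
R(L, B) = -10*B + B*L (R(L, B) = B*L - 10*B = -10*B + B*L)
-92*(H + 57)*(R(0, 9) - 59) + 142 = -92*(60 + 57)*(9*(-10 + 0) - 59) + 142 = -10764*(9*(-10) - 59) + 142 = -10764*(-90 - 59) + 142 = -10764*(-149) + 142 = -92*(-17433) + 142 = 1603836 + 142 = 1603978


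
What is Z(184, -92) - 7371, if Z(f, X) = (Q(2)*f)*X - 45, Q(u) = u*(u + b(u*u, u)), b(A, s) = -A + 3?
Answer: -41272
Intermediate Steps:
b(A, s) = 3 - A
Q(u) = u*(3 + u - u**2) (Q(u) = u*(u + (3 - u*u)) = u*(u + (3 - u**2)) = u*(3 + u - u**2))
Z(f, X) = -45 + 2*X*f (Z(f, X) = ((2*(3 + 2 - 1*2**2))*f)*X - 45 = ((2*(3 + 2 - 1*4))*f)*X - 45 = ((2*(3 + 2 - 4))*f)*X - 45 = ((2*1)*f)*X - 45 = (2*f)*X - 45 = 2*X*f - 45 = -45 + 2*X*f)
Z(184, -92) - 7371 = (-45 + 2*(-92)*184) - 7371 = (-45 - 33856) - 7371 = -33901 - 7371 = -41272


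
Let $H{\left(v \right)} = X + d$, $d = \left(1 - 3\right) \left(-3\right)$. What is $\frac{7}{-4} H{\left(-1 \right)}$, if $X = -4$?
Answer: $- \frac{7}{2} \approx -3.5$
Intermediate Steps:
$d = 6$ ($d = \left(-2\right) \left(-3\right) = 6$)
$H{\left(v \right)} = 2$ ($H{\left(v \right)} = -4 + 6 = 2$)
$\frac{7}{-4} H{\left(-1 \right)} = \frac{7}{-4} \cdot 2 = 7 \left(- \frac{1}{4}\right) 2 = \left(- \frac{7}{4}\right) 2 = - \frac{7}{2}$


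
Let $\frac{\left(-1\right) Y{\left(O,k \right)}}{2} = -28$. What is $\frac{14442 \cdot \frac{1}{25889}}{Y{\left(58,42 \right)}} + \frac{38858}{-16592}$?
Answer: $- \frac{3506005313}{1503426008} \approx -2.332$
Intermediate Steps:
$Y{\left(O,k \right)} = 56$ ($Y{\left(O,k \right)} = \left(-2\right) \left(-28\right) = 56$)
$\frac{14442 \cdot \frac{1}{25889}}{Y{\left(58,42 \right)}} + \frac{38858}{-16592} = \frac{14442 \cdot \frac{1}{25889}}{56} + \frac{38858}{-16592} = 14442 \cdot \frac{1}{25889} \cdot \frac{1}{56} + 38858 \left(- \frac{1}{16592}\right) = \frac{14442}{25889} \cdot \frac{1}{56} - \frac{19429}{8296} = \frac{7221}{724892} - \frac{19429}{8296} = - \frac{3506005313}{1503426008}$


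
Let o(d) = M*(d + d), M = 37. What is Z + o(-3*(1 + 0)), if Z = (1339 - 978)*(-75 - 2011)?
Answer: -753268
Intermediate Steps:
o(d) = 74*d (o(d) = 37*(d + d) = 37*(2*d) = 74*d)
Z = -753046 (Z = 361*(-2086) = -753046)
Z + o(-3*(1 + 0)) = -753046 + 74*(-3*(1 + 0)) = -753046 + 74*(-3*1) = -753046 + 74*(-3) = -753046 - 222 = -753268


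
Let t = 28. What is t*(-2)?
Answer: -56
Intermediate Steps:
t*(-2) = 28*(-2) = -56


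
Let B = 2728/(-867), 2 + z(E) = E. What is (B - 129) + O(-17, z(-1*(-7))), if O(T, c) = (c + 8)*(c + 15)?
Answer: 110849/867 ≈ 127.85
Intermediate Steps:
z(E) = -2 + E
B = -2728/867 (B = 2728*(-1/867) = -2728/867 ≈ -3.1465)
O(T, c) = (8 + c)*(15 + c)
(B - 129) + O(-17, z(-1*(-7))) = (-2728/867 - 129) + (120 + (-2 - 1*(-7))² + 23*(-2 - 1*(-7))) = -114571/867 + (120 + (-2 + 7)² + 23*(-2 + 7)) = -114571/867 + (120 + 5² + 23*5) = -114571/867 + (120 + 25 + 115) = -114571/867 + 260 = 110849/867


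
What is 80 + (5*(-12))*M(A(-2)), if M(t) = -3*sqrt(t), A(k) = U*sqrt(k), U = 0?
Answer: 80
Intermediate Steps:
A(k) = 0 (A(k) = 0*sqrt(k) = 0)
80 + (5*(-12))*M(A(-2)) = 80 + (5*(-12))*(-3*sqrt(0)) = 80 - (-180)*0 = 80 - 60*0 = 80 + 0 = 80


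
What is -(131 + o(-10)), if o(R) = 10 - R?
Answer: -151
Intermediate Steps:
-(131 + o(-10)) = -(131 + (10 - 1*(-10))) = -(131 + (10 + 10)) = -(131 + 20) = -1*151 = -151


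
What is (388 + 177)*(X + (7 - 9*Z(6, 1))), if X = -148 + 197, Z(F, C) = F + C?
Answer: -3955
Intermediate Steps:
Z(F, C) = C + F
X = 49
(388 + 177)*(X + (7 - 9*Z(6, 1))) = (388 + 177)*(49 + (7 - 9*(1 + 6))) = 565*(49 + (7 - 9*7)) = 565*(49 + (7 - 63)) = 565*(49 - 56) = 565*(-7) = -3955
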